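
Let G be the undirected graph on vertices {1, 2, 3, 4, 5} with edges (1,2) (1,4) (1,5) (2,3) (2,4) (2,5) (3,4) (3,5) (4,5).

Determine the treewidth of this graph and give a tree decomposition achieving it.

Treewidth 3.
Bags: B1 = {2, 3, 4, 5}  B2 = {1, 2, 4, 5}
Tree: B1–B2

Each bag holds 4 vertices, so the decomposition has width 3, which upper-bounds the treewidth. On the other hand G contains the 4-clique {1, 2, 4, 5}. A clique must lie in a single bag of any decomposition, so no decomposition can have width below 3. Therefore the treewidth is 3.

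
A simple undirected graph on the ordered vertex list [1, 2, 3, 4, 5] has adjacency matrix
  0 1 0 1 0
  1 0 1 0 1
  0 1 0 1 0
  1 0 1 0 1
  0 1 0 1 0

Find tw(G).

2

A width-2 tree decomposition is:
Bags: B1 = {2, 3, 4}  B2 = {1, 2, 4}  B3 = {2, 4, 5}
Tree: B1–B2, B2–B3
Every bag has size at most 3, so the width is 3 − 1 = 2 and tw(G) ≤ 2. Since 2–3–4–1–2 is a cycle in G, G is not acyclic. Forests are exactly the graphs of treewidth ≤ 1, so tw(G) ≥ 2. Combining the bounds, tw(G) = 2.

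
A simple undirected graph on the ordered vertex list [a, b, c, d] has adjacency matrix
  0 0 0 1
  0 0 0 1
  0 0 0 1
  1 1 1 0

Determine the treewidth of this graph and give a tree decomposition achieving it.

Treewidth 1.
Bags: B1 = {b, d}  B2 = {a, d}  B3 = {c, d}
Tree: B1–B2, B1–B3

Each bag holds 2 vertices, so the decomposition has width 1, which upper-bounds the treewidth. Since G has at least one edge (e.g. d–b), it is not an edgeless graph, so tw(G) ≥ 1. Therefore the treewidth is 1.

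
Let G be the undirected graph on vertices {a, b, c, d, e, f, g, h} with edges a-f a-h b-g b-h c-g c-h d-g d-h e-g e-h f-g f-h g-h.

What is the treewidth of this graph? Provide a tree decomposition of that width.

Treewidth 2.
Bags: B1 = {e, g, h}  B2 = {d, g, h}  B3 = {c, g, h}  B4 = {f, g, h}  B5 = {a, f, h}  B6 = {b, g, h}
Tree: B1–B2, B1–B3, B1–B4, B4–B5, B1–B6

The largest bag has 3 vertices, giving width 2; this decomposition certifies tw(G) ≤ 2. For the lower bound, the 3 vertices {d, g, h} are pairwise adjacent, and any tree decomposition puts a clique entirely inside one bag — forcing width ≥ 2. Hence tw(G) = 2 exactly.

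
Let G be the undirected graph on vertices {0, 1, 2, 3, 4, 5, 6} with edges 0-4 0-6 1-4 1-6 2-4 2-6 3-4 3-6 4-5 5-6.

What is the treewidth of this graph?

A width-2 tree decomposition is:
Bags: B1 = {1, 4, 6}  B2 = {2, 4, 6}  B3 = {3, 4, 6}  B4 = {0, 4, 6}  B5 = {4, 5, 6}
Tree: B1–B2, B2–B3, B3–B4, B4–B5
The largest bag has 3 vertices, giving width 2; this decomposition certifies tw(G) ≤ 2. The edges 4–1–6–2–4 form a cycle, so G is not a tree and its treewidth is at least 2. The upper and lower bounds meet at 2, so that is the treewidth.

2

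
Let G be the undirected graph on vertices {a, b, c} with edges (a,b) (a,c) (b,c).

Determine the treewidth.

A width-2 tree decomposition is:
Bags: B1 = {a, b, c}
Tree: (single bag)
A single bag containing all 3 vertices is trivially a valid decomposition of width 2. For the lower bound, the 3 vertices {a, b, c} are pairwise adjacent, and any tree decomposition puts a clique entirely inside one bag — forcing width ≥ 2. Combining the bounds, tw(G) = 2.

2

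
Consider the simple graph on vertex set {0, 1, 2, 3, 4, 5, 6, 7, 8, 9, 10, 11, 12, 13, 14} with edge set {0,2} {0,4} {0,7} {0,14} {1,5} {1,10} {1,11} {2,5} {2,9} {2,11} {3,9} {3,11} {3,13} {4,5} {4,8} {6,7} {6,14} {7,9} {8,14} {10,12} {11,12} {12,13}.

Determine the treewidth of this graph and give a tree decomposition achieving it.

Treewidth 3.
One such decomposition:
Bags: B1 = {3, 10, 12, 13}  B2 = {3, 10, 11, 12}  B3 = {1, 3, 10, 11}  B4 = {1, 3, 9, 11}  B5 = {1, 2, 9, 11}  B6 = {1, 2, 5, 9}  B7 = {2, 5, 7, 9}  B8 = {0, 2, 5, 7}  B9 = {0, 4, 5, 7}  B10 = {0, 4, 6, 7}  B11 = {0, 4, 6, 14}  B12 = {4, 6, 8, 14}
Tree: B1–B2, B2–B3, B3–B4, B4–B5, B5–B6, B6–B7, B7–B8, B8–B9, B9–B10, B10–B11, B11–B12

Each bag holds 4 vertices, so the decomposition has width 3, which upper-bounds the treewidth. For the lower bound: the 4 vertex sets {10,12,13}, {3}, {11}, {1,2,5,9} are disjoint, each induces a connected subgraph, and every pair is joined by at least one edge of G. Contracting each set to a single vertex therefore yields K_{4} as a minor, and since treewidth is minor-monotone, tw(G) ≥ tw(K_{4}) = 3. The upper and lower bounds meet at 3, so that is the treewidth.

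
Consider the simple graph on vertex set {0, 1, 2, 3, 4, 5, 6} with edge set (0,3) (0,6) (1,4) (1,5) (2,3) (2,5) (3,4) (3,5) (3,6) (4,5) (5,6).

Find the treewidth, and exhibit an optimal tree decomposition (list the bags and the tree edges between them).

Every bag has size at most 3, so the width is 3 − 1 = 2 and tw(G) ≤ 2. Conversely, {1, 4, 5} is a clique of size 3, and the vertices of any clique must share a bag in every tree decomposition; so some bag has ≥ 3 vertices and tw(G) ≥ 2. Therefore the treewidth is 2.

Treewidth 2.
Bags: B1 = {1, 4, 5}  B2 = {3, 4, 5}  B3 = {3, 5, 6}  B4 = {0, 3, 6}  B5 = {2, 3, 5}
Tree: B1–B2, B2–B3, B3–B4, B3–B5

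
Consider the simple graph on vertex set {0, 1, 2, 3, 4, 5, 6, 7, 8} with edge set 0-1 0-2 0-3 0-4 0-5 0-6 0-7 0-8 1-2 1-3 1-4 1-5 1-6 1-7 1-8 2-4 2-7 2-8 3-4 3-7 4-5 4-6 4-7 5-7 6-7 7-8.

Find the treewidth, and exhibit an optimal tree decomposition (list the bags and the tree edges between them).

Treewidth 4.
One optimal decomposition is:
Bags: B1 = {0, 1, 4, 6, 7}  B2 = {0, 1, 4, 5, 7}  B3 = {0, 1, 2, 4, 7}  B4 = {0, 1, 3, 4, 7}  B5 = {0, 1, 2, 7, 8}
Tree: B1–B2, B1–B3, B3–B4, B3–B5

The largest bag has 5 vertices, giving width 4; this decomposition certifies tw(G) ≤ 4. For the lower bound, the 5 vertices {0, 1, 2, 7, 8} are pairwise adjacent, and any tree decomposition puts a clique entirely inside one bag — forcing width ≥ 4. Therefore the treewidth is 4.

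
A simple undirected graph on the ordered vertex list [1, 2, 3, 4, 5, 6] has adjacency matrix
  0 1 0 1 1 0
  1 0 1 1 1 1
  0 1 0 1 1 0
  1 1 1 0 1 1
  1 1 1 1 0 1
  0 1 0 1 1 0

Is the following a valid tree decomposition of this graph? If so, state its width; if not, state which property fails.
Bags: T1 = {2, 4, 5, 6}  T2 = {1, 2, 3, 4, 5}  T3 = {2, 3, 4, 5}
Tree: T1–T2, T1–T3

No — bags containing vertex 3 are not connected in the tree.

A tree decomposition must satisfy three properties: every vertex lies in some bag; for every edge, both endpoints lie together in some bag; and for every vertex, the bags containing it form a connected subtree. Here bags containing vertex 3 are not connected in the tree, so the decomposition is invalid.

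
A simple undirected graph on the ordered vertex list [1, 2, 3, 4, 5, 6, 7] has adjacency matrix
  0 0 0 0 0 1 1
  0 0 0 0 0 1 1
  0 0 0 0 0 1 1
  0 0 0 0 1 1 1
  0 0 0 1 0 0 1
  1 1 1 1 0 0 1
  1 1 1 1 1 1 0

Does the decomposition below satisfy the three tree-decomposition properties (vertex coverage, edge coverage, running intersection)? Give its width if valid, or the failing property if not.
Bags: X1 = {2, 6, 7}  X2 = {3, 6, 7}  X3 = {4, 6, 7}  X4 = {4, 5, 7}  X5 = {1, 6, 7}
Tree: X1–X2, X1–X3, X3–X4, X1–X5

Vertex coverage: the bags together contain {1, 2, 3, 4, 5, 6, 7}, the full vertex set. Edge coverage: each edge of G has both endpoints in at least one bag. Running intersection: for every vertex, the bags containing it form a connected subtree. All three properties hold, so this is a valid tree decomposition of width max|bag| − 1 = 2, and hence tw(G) ≤ 2.

Yes; width 2.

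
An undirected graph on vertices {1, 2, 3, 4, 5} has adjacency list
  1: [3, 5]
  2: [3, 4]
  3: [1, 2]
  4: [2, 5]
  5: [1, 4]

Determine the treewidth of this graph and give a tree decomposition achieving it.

Each bag holds 3 vertices, so the decomposition has width 2, which upper-bounds the treewidth. For the lower bound, G contains the cycle 2–3–1–5–4–2, so G is not a forest; only forests have treewidth ≤ 1, hence tw(G) ≥ 2. Combining the bounds, tw(G) = 2.

Treewidth 2.
Bags: B1 = {1, 2, 3}  B2 = {1, 2, 5}  B3 = {2, 4, 5}
Tree: B1–B2, B2–B3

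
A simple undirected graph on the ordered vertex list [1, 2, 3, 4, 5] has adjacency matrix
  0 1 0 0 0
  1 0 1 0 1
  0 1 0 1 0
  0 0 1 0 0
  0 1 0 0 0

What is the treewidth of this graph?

1

A width-1 tree decomposition is:
Bags: B1 = {2, 3}  B2 = {3, 4}  B3 = {2, 5}  B4 = {1, 2}
Tree: B1–B2, B1–B3, B1–B4
Each bag holds 2 vertices, so the decomposition has width 1, which upper-bounds the treewidth. Any graph with an edge has treewidth ≥ 1, and G has the edge 3–2. The upper and lower bounds meet at 1, so that is the treewidth.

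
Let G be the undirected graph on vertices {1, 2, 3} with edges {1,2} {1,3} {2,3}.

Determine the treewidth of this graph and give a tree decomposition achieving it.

Treewidth 2.
One such decomposition:
Bags: B1 = {1, 2, 3}
Tree: (single bag)

A single bag containing all 3 vertices is trivially a valid decomposition of width 2. On the other hand G contains the 3-clique {1, 2, 3}. A clique must lie in a single bag of any decomposition, so no decomposition can have width below 2. Hence tw(G) = 2 exactly.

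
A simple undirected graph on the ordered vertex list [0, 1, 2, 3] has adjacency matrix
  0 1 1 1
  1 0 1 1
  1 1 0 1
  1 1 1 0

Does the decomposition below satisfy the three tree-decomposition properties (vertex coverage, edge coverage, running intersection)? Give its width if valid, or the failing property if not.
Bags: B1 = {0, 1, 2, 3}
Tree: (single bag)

Vertex coverage: the bags together contain {0, 1, 2, 3}, the full vertex set. Edge coverage: each edge of G has both endpoints in at least one bag. Running intersection: for every vertex, the bags containing it form a connected subtree. All three properties hold, so this is a valid tree decomposition of width max|bag| − 1 = 3, and hence tw(G) ≤ 3.

Yes; width 3.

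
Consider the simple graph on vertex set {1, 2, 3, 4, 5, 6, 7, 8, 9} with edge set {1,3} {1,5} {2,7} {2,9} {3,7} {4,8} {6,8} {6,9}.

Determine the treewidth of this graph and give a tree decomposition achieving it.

Treewidth 1.
One optimal decomposition is:
Bags: B1 = {4, 8}  B2 = {6, 8}  B3 = {6, 9}  B4 = {2, 9}  B5 = {2, 7}  B6 = {3, 7}  B7 = {1, 3}  B8 = {1, 5}
Tree: B1–B2, B2–B3, B3–B4, B4–B5, B5–B6, B6–B7, B7–B8

Each bag holds 2 vertices, so the decomposition has width 1, which upper-bounds the treewidth. Since G has at least one edge (e.g. 4–8), it is not an edgeless graph, so tw(G) ≥ 1. The upper and lower bounds meet at 1, so that is the treewidth.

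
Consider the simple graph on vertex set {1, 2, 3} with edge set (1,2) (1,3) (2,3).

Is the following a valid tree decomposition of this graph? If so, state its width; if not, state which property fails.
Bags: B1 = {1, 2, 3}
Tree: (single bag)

Yes; width 2.

Checking the three conditions: (i) the bags cover all of {1, 2, 3}; (ii) for each edge, some bag contains both endpoints; (iii) the bags containing any fixed vertex form a subtree. All hold, so the decomposition is valid with width 3 − 1 = 2.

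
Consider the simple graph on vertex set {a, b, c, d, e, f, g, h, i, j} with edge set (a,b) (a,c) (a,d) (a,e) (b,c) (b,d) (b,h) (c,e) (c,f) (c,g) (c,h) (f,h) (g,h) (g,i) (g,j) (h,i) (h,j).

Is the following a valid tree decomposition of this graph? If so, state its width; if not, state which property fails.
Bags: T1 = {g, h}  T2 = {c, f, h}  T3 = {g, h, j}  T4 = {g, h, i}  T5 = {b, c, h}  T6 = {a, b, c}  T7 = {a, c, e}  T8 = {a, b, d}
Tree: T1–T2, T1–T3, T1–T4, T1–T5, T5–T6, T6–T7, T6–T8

A tree decomposition must satisfy three properties: every vertex lies in some bag; for every edge, both endpoints lie together in some bag; and for every vertex, the bags containing it form a connected subtree. Here edge (c,g) lies in no bag, so the decomposition is invalid.

No — edge (c,g) lies in no bag.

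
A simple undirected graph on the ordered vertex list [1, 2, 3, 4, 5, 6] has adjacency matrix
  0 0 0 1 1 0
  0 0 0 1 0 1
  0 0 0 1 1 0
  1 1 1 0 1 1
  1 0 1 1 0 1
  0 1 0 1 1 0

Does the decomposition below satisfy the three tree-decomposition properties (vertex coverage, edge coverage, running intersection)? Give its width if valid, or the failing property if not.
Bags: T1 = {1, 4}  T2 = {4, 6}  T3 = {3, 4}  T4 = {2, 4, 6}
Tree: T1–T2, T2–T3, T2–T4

A tree decomposition must satisfy three properties: every vertex lies in some bag; for every edge, both endpoints lie together in some bag; and for every vertex, the bags containing it form a connected subtree. Here vertex 5 appears in no bag, so the decomposition is invalid.

No — vertex 5 appears in no bag.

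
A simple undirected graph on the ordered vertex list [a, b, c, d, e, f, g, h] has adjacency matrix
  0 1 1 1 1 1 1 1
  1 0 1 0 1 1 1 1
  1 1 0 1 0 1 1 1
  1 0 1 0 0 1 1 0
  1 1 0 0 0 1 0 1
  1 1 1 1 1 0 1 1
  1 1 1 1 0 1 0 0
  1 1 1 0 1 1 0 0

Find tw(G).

A width-4 tree decomposition is:
Bags: B1 = {a, b, c, f, g}  B2 = {a, b, c, f, h}  B3 = {a, c, d, f, g}  B4 = {a, b, e, f, h}
Tree: B1–B2, B1–B3, B2–B4
The largest bag has 5 vertices, giving width 4; this decomposition certifies tw(G) ≤ 4. On the other hand G contains the 5-clique {a, c, d, f, g}. A clique must lie in a single bag of any decomposition, so no decomposition can have width below 4. Therefore the treewidth is 4.

4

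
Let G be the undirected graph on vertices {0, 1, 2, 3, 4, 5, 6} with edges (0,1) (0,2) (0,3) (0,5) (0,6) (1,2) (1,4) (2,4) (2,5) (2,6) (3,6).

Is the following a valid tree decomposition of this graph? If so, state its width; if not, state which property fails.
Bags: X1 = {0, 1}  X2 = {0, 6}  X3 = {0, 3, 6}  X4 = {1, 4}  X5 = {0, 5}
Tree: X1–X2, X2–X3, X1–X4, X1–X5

A tree decomposition must satisfy three properties: every vertex lies in some bag; for every edge, both endpoints lie together in some bag; and for every vertex, the bags containing it form a connected subtree. Here vertex 2 appears in no bag, so the decomposition is invalid.

No — vertex 2 appears in no bag.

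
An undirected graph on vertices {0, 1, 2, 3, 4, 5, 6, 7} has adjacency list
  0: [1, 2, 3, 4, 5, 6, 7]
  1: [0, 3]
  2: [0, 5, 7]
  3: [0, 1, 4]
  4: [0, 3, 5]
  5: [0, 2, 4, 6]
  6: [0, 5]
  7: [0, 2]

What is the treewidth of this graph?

A width-2 tree decomposition is:
Bags: B1 = {0, 4, 5}  B2 = {0, 5, 6}  B3 = {0, 3, 4}  B4 = {0, 2, 5}  B5 = {0, 1, 3}  B6 = {0, 2, 7}
Tree: B1–B2, B1–B3, B1–B4, B3–B5, B4–B6
Every bag has size at most 3, so the width is 3 − 1 = 2 and tw(G) ≤ 2. Conversely, {0, 1, 3} is a clique of size 3, and the vertices of any clique must share a bag in every tree decomposition; so some bag has ≥ 3 vertices and tw(G) ≥ 2. Combining the bounds, tw(G) = 2.

2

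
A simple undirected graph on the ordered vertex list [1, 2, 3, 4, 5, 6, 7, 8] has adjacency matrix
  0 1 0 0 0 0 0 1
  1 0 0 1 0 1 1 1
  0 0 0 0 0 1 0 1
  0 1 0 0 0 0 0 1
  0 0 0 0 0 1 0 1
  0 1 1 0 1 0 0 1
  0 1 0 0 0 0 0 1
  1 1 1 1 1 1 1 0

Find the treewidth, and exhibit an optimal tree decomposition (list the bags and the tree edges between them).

Treewidth 2.
One such decomposition:
Bags: B1 = {1, 2, 8}  B2 = {2, 4, 8}  B3 = {2, 6, 8}  B4 = {2, 7, 8}  B5 = {3, 6, 8}  B6 = {5, 6, 8}
Tree: B1–B2, B2–B3, B2–B4, B3–B5, B5–B6

The largest bag has 3 vertices, giving width 2; this decomposition certifies tw(G) ≤ 2. Conversely, {1, 2, 8} is a clique of size 3, and the vertices of any clique must share a bag in every tree decomposition; so some bag has ≥ 3 vertices and tw(G) ≥ 2. The upper and lower bounds meet at 2, so that is the treewidth.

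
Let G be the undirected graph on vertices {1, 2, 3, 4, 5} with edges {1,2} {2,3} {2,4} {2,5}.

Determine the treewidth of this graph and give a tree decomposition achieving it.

Treewidth 1.
Bags: B1 = {2, 5}  B2 = {2, 4}  B3 = {1, 2}  B4 = {2, 3}
Tree: B1–B2, B1–B3, B3–B4

Every bag has size at most 2, so the width is 2 − 1 = 1 and tw(G) ≤ 1. G has an edge, so its treewidth is at least 1. The upper and lower bounds meet at 1, so that is the treewidth.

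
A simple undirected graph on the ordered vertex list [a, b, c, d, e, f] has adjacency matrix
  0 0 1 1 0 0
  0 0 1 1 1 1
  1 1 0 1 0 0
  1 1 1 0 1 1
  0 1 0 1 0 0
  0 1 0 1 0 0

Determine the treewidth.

2

A width-2 tree decomposition is:
Bags: B1 = {b, c, d}  B2 = {b, d, e}  B3 = {b, d, f}  B4 = {a, c, d}
Tree: B1–B2, B2–B3, B1–B4
The largest bag has 3 vertices, giving width 2; this decomposition certifies tw(G) ≤ 2. For the lower bound, the 3 vertices {a, c, d} are pairwise adjacent, and any tree decomposition puts a clique entirely inside one bag — forcing width ≥ 2. Therefore the treewidth is 2.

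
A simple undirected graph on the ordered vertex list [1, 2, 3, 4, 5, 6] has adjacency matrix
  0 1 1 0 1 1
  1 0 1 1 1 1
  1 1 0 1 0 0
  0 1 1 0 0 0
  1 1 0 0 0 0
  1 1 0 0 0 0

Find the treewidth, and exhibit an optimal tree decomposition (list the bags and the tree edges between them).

The largest bag has 3 vertices, giving width 2; this decomposition certifies tw(G) ≤ 2. For the lower bound, the 3 vertices {1, 2, 3} are pairwise adjacent, and any tree decomposition puts a clique entirely inside one bag — forcing width ≥ 2. Combining the bounds, tw(G) = 2.

Treewidth 2.
One such decomposition:
Bags: B1 = {2, 3, 4}  B2 = {1, 2, 3}  B3 = {1, 2, 6}  B4 = {1, 2, 5}
Tree: B1–B2, B2–B3, B2–B4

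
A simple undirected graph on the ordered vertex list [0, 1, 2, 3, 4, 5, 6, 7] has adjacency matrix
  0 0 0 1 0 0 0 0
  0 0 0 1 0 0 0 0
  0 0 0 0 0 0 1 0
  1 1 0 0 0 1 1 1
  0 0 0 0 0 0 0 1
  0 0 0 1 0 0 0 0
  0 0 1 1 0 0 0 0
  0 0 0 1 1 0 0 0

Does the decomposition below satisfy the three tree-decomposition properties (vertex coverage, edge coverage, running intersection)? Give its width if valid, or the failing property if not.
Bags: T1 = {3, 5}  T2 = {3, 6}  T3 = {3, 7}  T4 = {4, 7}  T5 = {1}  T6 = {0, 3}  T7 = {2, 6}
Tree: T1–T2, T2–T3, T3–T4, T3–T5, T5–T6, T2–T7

No — edge (3,1) lies in no bag.

A tree decomposition must satisfy three properties: every vertex lies in some bag; for every edge, both endpoints lie together in some bag; and for every vertex, the bags containing it form a connected subtree. Here edge (3,1) lies in no bag, so the decomposition is invalid.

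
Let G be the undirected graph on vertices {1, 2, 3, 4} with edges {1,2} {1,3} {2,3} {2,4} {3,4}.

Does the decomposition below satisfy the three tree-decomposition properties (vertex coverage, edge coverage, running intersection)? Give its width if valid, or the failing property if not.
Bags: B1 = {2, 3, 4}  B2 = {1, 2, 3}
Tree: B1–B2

Checking the three conditions: (i) the bags cover all of {1, 2, 3, 4}; (ii) for each edge, some bag contains both endpoints; (iii) the bags containing any fixed vertex form a subtree. All hold, so the decomposition is valid with width 3 − 1 = 2.

Yes; width 2.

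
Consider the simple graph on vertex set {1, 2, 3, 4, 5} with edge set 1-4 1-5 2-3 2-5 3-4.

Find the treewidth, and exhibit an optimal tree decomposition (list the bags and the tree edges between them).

Every bag has size at most 3, so the width is 3 − 1 = 2 and tw(G) ≤ 2. The edges 5–2–3–4–1–5 form a cycle, so G is not a tree and its treewidth is at least 2. Therefore the treewidth is 2.

Treewidth 2.
One such decomposition:
Bags: B1 = {2, 3, 5}  B2 = {3, 4, 5}  B3 = {1, 4, 5}
Tree: B1–B2, B2–B3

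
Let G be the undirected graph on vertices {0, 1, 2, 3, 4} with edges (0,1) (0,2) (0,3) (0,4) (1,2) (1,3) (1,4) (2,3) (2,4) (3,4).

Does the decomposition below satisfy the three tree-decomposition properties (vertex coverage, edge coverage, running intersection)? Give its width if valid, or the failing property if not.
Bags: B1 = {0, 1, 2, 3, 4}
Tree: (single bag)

Vertex coverage: the bags together contain {0, 1, 2, 3, 4}, the full vertex set. Edge coverage: each edge of G has both endpoints in at least one bag. Running intersection: for every vertex, the bags containing it form a connected subtree. All three properties hold, so this is a valid tree decomposition of width max|bag| − 1 = 4, and hence tw(G) ≤ 4.

Yes; width 4.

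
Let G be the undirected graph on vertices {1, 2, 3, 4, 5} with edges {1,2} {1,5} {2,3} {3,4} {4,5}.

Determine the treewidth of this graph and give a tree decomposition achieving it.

Treewidth 2.
One such decomposition:
Bags: B1 = {1, 2, 3}  B2 = {1, 3, 4}  B3 = {1, 4, 5}
Tree: B1–B2, B2–B3

Each bag holds 3 vertices, so the decomposition has width 2, which upper-bounds the treewidth. For the lower bound, G contains the cycle 1–2–3–4–5–1, so G is not a forest; only forests have treewidth ≤ 1, hence tw(G) ≥ 2. Combining the bounds, tw(G) = 2.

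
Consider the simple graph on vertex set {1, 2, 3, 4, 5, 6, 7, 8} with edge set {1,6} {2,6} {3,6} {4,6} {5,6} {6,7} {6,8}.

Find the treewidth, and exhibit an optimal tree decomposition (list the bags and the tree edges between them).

Treewidth 1.
One optimal decomposition is:
Bags: B1 = {6, 8}  B2 = {2, 6}  B3 = {4, 6}  B4 = {5, 6}  B5 = {1, 6}  B6 = {3, 6}  B7 = {6, 7}
Tree: B1–B2, B2–B3, B1–B4, B3–B5, B1–B6, B3–B7

The largest bag has 2 vertices, giving width 1; this decomposition certifies tw(G) ≤ 1. Any graph with an edge has treewidth ≥ 1, and G has the edge 6–8. Hence tw(G) = 1 exactly.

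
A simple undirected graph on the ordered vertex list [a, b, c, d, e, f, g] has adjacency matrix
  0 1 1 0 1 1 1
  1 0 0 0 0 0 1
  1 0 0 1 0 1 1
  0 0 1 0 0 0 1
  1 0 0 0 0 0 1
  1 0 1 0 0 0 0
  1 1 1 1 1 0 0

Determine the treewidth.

A width-2 tree decomposition is:
Bags: B1 = {a, c, g}  B2 = {c, d, g}  B3 = {a, c, f}  B4 = {a, e, g}  B5 = {a, b, g}
Tree: B1–B2, B1–B3, B1–B4, B1–B5
Each bag holds 3 vertices, so the decomposition has width 2, which upper-bounds the treewidth. On the other hand G contains the 3-clique {c, d, g}. A clique must lie in a single bag of any decomposition, so no decomposition can have width below 2. The upper and lower bounds meet at 2, so that is the treewidth.

2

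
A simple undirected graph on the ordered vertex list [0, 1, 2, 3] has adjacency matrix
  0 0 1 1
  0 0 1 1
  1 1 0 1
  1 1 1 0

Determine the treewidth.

A width-2 tree decomposition is:
Bags: B1 = {0, 2, 3}  B2 = {1, 2, 3}
Tree: B1–B2
Each bag holds 3 vertices, so the decomposition has width 2, which upper-bounds the treewidth. On the other hand G contains the 3-clique {0, 2, 3}. A clique must lie in a single bag of any decomposition, so no decomposition can have width below 2. The upper and lower bounds meet at 2, so that is the treewidth.

2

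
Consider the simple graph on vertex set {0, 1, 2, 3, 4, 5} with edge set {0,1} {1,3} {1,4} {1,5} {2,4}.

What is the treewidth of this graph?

A width-1 tree decomposition is:
Bags: B1 = {1, 3}  B2 = {1, 4}  B3 = {2, 4}  B4 = {1, 5}  B5 = {0, 1}
Tree: B1–B2, B2–B3, B2–B4, B2–B5
The largest bag has 2 vertices, giving width 1; this decomposition certifies tw(G) ≤ 1. G has an edge, so its treewidth is at least 1. The upper and lower bounds meet at 1, so that is the treewidth.

1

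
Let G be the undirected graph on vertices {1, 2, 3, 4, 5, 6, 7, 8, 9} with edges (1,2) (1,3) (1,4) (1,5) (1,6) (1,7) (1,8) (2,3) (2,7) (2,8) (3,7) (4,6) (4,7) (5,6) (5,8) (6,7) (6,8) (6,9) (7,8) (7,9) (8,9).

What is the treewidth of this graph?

3

A width-3 tree decomposition is:
Bags: B1 = {1, 6, 7, 8}  B2 = {6, 7, 8, 9}  B3 = {1, 4, 6, 7}  B4 = {1, 2, 7, 8}  B5 = {1, 5, 6, 8}  B6 = {1, 2, 3, 7}
Tree: B1–B2, B1–B3, B1–B4, B1–B5, B4–B6
Every bag has size at most 4, so the width is 4 − 1 = 3 and tw(G) ≤ 3. Conversely, {1, 5, 6, 8} is a clique of size 4, and the vertices of any clique must share a bag in every tree decomposition; so some bag has ≥ 4 vertices and tw(G) ≥ 3. Hence tw(G) = 3 exactly.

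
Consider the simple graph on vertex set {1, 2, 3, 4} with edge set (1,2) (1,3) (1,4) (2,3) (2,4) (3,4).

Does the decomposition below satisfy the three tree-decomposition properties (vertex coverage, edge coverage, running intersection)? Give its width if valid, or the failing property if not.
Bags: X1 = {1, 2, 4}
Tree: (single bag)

No — vertex 3 appears in no bag.

A tree decomposition must satisfy three properties: every vertex lies in some bag; for every edge, both endpoints lie together in some bag; and for every vertex, the bags containing it form a connected subtree. Here vertex 3 appears in no bag, so the decomposition is invalid.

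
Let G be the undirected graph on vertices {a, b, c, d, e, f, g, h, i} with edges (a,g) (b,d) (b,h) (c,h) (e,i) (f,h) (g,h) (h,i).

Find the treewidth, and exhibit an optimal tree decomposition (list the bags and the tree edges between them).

Treewidth 1.
One such decomposition:
Bags: B1 = {g, h}  B2 = {a, g}  B3 = {c, h}  B4 = {h, i}  B5 = {b, h}  B6 = {e, i}  B7 = {f, h}  B8 = {b, d}
Tree: B1–B2, B1–B3, B1–B4, B4–B5, B4–B6, B5–B7, B5–B8

The largest bag has 2 vertices, giving width 1; this decomposition certifies tw(G) ≤ 1. Any graph with an edge has treewidth ≥ 1, and G has the edge g–h. The upper and lower bounds meet at 1, so that is the treewidth.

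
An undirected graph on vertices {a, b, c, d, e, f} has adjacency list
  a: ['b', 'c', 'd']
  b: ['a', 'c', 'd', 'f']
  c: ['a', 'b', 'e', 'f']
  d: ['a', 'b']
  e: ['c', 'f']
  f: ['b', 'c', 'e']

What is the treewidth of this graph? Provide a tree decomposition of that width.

Treewidth 2.
One such decomposition:
Bags: B1 = {a, b, c}  B2 = {b, c, f}  B3 = {c, e, f}  B4 = {a, b, d}
Tree: B1–B2, B2–B3, B1–B4

Each bag holds 3 vertices, so the decomposition has width 2, which upper-bounds the treewidth. On the other hand G contains the 3-clique {a, b, d}. A clique must lie in a single bag of any decomposition, so no decomposition can have width below 2. Hence tw(G) = 2 exactly.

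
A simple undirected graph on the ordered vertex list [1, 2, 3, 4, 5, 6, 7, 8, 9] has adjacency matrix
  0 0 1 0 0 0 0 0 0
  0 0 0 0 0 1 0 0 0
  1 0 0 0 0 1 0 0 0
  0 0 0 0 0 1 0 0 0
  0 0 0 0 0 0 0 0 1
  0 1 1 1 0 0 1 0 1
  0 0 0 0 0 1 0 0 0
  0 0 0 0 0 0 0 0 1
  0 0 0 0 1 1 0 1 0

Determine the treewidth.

1

A width-1 tree decomposition is:
Bags: B1 = {2, 6}  B2 = {4, 6}  B3 = {6, 9}  B4 = {5, 9}  B5 = {3, 6}  B6 = {8, 9}  B7 = {1, 3}  B8 = {6, 7}
Tree: B1–B2, B1–B3, B3–B4, B1–B5, B4–B6, B5–B7, B3–B8
Each bag holds 2 vertices, so the decomposition has width 1, which upper-bounds the treewidth. Any graph with an edge has treewidth ≥ 1, and G has the edge 6–2. The upper and lower bounds meet at 1, so that is the treewidth.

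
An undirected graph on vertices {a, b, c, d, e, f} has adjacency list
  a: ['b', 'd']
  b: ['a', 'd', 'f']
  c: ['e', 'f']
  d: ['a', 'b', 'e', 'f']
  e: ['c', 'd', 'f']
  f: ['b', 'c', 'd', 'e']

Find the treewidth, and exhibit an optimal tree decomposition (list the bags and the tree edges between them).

Each bag holds 3 vertices, so the decomposition has width 2, which upper-bounds the treewidth. For the lower bound, the 3 vertices {d, e, f} are pairwise adjacent, and any tree decomposition puts a clique entirely inside one bag — forcing width ≥ 2. The upper and lower bounds meet at 2, so that is the treewidth.

Treewidth 2.
Bags: B1 = {b, d, f}  B2 = {d, e, f}  B3 = {a, b, d}  B4 = {c, e, f}
Tree: B1–B2, B1–B3, B2–B4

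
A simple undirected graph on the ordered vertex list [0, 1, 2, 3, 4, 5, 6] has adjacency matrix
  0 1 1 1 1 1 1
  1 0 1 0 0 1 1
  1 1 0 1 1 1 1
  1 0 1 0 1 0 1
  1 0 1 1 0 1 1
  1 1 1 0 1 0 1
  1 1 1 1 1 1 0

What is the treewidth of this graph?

A width-4 tree decomposition is:
Bags: B1 = {0, 2, 4, 5, 6}  B2 = {0, 2, 3, 4, 6}  B3 = {0, 1, 2, 5, 6}
Tree: B1–B2, B1–B3
Every bag has size at most 5, so the width is 5 − 1 = 4 and tw(G) ≤ 4. For the lower bound, the 5 vertices {0, 1, 2, 5, 6} are pairwise adjacent, and any tree decomposition puts a clique entirely inside one bag — forcing width ≥ 4. The upper and lower bounds meet at 4, so that is the treewidth.

4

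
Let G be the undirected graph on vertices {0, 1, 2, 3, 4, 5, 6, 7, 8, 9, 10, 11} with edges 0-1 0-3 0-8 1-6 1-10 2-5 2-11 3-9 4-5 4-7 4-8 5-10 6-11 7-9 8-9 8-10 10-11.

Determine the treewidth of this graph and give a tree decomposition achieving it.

Treewidth 3.
One optimal decomposition is:
Bags: B1 = {3, 4, 7, 9}  B2 = {3, 4, 8, 9}  B3 = {0, 3, 4, 8}  B4 = {0, 4, 5, 8}  B5 = {0, 5, 8, 10}  B6 = {0, 1, 5, 10}  B7 = {1, 2, 5, 10}  B8 = {1, 2, 10, 11}  B9 = {1, 2, 6, 11}
Tree: B1–B2, B2–B3, B3–B4, B4–B5, B5–B6, B6–B7, B7–B8, B8–B9

Each bag holds 4 vertices, so the decomposition has width 3, which upper-bounds the treewidth. For the lower bound: the 4 vertex sets {3,7,9}, {4}, {8}, {0,1,5,10} are disjoint, each induces a connected subgraph, and every pair is joined by at least one edge of G. Contracting each set to a single vertex therefore yields K_{4} as a minor, and since treewidth is minor-monotone, tw(G) ≥ tw(K_{4}) = 3. The upper and lower bounds meet at 3, so that is the treewidth.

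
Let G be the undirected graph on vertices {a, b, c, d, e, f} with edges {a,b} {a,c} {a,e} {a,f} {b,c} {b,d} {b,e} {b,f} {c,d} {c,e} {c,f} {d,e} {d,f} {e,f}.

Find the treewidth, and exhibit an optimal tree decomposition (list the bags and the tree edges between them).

Each bag holds 5 vertices, so the decomposition has width 4, which upper-bounds the treewidth. For the lower bound, the 5 vertices {b, c, d, e, f} are pairwise adjacent, and any tree decomposition puts a clique entirely inside one bag — forcing width ≥ 4. The upper and lower bounds meet at 4, so that is the treewidth.

Treewidth 4.
One optimal decomposition is:
Bags: B1 = {a, b, c, e, f}  B2 = {b, c, d, e, f}
Tree: B1–B2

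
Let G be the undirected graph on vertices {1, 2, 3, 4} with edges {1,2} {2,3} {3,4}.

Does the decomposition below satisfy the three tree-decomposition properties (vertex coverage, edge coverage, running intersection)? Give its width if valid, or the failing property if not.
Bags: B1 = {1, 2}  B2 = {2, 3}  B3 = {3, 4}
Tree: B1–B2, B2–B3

Yes; width 1.

Every vertex of G appears in some bag (union = {1, 2, 3, 4}); every edge is covered by a bag; and for each vertex v the set of bags containing v is connected in the bag tree. The decomposition is therefore valid. The largest bag has 2 vertices, so the width is 1.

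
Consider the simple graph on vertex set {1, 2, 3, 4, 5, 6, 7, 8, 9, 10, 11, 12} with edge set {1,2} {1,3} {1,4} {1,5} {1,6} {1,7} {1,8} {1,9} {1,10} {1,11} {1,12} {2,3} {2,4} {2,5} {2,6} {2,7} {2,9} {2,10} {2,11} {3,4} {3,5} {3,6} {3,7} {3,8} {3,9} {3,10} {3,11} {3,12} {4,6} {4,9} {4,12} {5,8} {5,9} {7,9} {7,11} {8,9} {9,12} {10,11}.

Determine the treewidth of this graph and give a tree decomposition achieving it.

The largest bag has 5 vertices, giving width 4; this decomposition certifies tw(G) ≤ 4. On the other hand G contains the 5-clique {1, 3, 5, 8, 9}. A clique must lie in a single bag of any decomposition, so no decomposition can have width below 4. Therefore the treewidth is 4.

Treewidth 4.
One such decomposition:
Bags: B1 = {1, 2, 3, 7, 9}  B2 = {1, 2, 3, 4, 9}  B3 = {1, 2, 3, 7, 11}  B4 = {1, 2, 3, 5, 9}  B5 = {1, 2, 3, 4, 6}  B6 = {1, 2, 3, 10, 11}  B7 = {1, 3, 5, 8, 9}  B8 = {1, 3, 4, 9, 12}
Tree: B1–B2, B1–B3, B2–B4, B2–B5, B3–B6, B4–B7, B2–B8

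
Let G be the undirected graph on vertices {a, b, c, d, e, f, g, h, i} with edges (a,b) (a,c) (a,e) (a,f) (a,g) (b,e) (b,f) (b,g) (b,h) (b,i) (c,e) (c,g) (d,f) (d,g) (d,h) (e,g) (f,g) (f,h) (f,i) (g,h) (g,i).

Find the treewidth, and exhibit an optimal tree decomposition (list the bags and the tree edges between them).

The largest bag has 4 vertices, giving width 3; this decomposition certifies tw(G) ≤ 3. Conversely, {a, c, e, g} is a clique of size 4, and the vertices of any clique must share a bag in every tree decomposition; so some bag has ≥ 4 vertices and tw(G) ≥ 3. The upper and lower bounds meet at 3, so that is the treewidth.

Treewidth 3.
One optimal decomposition is:
Bags: B1 = {a, b, f, g}  B2 = {b, f, g, h}  B3 = {a, b, e, g}  B4 = {d, f, g, h}  B5 = {b, f, g, i}  B6 = {a, c, e, g}
Tree: B1–B2, B1–B3, B2–B4, B1–B5, B3–B6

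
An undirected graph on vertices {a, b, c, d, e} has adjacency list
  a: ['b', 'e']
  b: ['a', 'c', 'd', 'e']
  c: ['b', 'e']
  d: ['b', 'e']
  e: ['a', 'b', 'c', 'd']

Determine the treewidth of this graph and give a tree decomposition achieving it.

The largest bag has 3 vertices, giving width 2; this decomposition certifies tw(G) ≤ 2. Conversely, {b, d, e} is a clique of size 3, and the vertices of any clique must share a bag in every tree decomposition; so some bag has ≥ 3 vertices and tw(G) ≥ 2. The upper and lower bounds meet at 2, so that is the treewidth.

Treewidth 2.
Bags: B1 = {b, c, e}  B2 = {b, d, e}  B3 = {a, b, e}
Tree: B1–B2, B2–B3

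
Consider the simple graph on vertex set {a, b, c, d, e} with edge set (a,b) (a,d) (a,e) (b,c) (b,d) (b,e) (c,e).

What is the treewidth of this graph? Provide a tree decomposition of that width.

Treewidth 2.
Bags: B1 = {a, b, e}  B2 = {b, c, e}  B3 = {a, b, d}
Tree: B1–B2, B1–B3

Each bag holds 3 vertices, so the decomposition has width 2, which upper-bounds the treewidth. For the lower bound, the 3 vertices {a, b, d} are pairwise adjacent, and any tree decomposition puts a clique entirely inside one bag — forcing width ≥ 2. Hence tw(G) = 2 exactly.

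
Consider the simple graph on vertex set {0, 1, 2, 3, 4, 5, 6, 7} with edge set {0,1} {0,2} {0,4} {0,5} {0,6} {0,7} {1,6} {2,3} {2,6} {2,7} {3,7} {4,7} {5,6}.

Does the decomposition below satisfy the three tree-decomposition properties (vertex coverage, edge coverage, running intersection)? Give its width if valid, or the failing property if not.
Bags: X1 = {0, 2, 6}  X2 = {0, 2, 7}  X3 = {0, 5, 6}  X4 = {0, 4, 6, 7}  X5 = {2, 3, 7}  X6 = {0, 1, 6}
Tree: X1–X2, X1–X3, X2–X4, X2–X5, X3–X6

A tree decomposition must satisfy three properties: every vertex lies in some bag; for every edge, both endpoints lie together in some bag; and for every vertex, the bags containing it form a connected subtree. Here bags containing vertex 6 are not connected in the tree, so the decomposition is invalid.

No — bags containing vertex 6 are not connected in the tree.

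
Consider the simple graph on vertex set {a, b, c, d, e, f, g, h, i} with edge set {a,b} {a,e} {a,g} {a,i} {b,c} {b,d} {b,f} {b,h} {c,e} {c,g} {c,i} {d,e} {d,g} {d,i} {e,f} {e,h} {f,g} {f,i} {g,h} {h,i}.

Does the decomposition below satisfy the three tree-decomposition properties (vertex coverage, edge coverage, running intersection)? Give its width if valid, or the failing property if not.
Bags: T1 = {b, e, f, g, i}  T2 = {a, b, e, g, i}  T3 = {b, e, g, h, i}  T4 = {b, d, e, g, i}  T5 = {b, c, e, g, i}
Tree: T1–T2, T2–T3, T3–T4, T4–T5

Yes; width 4.

Vertex coverage: the bags together contain {a, b, c, d, e, f, g, h, i}, the full vertex set. Edge coverage: each edge of G has both endpoints in at least one bag. Running intersection: for every vertex, the bags containing it form a connected subtree. All three properties hold, so this is a valid tree decomposition of width max|bag| − 1 = 4, and hence tw(G) ≤ 4.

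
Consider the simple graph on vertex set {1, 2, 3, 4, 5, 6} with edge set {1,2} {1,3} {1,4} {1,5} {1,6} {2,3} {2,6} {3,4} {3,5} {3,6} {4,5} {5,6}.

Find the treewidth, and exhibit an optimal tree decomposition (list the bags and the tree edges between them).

Treewidth 3.
Bags: B1 = {1, 3, 5, 6}  B2 = {1, 2, 3, 6}  B3 = {1, 3, 4, 5}
Tree: B1–B2, B1–B3

Every bag has size at most 4, so the width is 4 − 1 = 3 and tw(G) ≤ 3. Conversely, {1, 2, 3, 6} is a clique of size 4, and the vertices of any clique must share a bag in every tree decomposition; so some bag has ≥ 4 vertices and tw(G) ≥ 3. Hence tw(G) = 3 exactly.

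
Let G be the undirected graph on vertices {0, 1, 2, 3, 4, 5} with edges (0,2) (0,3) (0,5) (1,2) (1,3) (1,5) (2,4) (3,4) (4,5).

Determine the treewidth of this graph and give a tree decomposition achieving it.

Treewidth 3.
One optimal decomposition is:
Bags: B1 = {0, 1, 3, 4}  B2 = {0, 1, 4, 5}  B3 = {0, 1, 2, 4}
Tree: B1–B2, B2–B3

The largest bag has 4 vertices, giving width 3; this decomposition certifies tw(G) ≤ 3. For the lower bound: the 4 vertex sets {3,4}, {1,5}, {0}, {2} are disjoint, each induces a connected subgraph, and every pair is joined by at least one edge of G. Contracting each set to a single vertex therefore yields K_{4} as a minor, and since treewidth is minor-monotone, tw(G) ≥ tw(K_{4}) = 3. The upper and lower bounds meet at 3, so that is the treewidth.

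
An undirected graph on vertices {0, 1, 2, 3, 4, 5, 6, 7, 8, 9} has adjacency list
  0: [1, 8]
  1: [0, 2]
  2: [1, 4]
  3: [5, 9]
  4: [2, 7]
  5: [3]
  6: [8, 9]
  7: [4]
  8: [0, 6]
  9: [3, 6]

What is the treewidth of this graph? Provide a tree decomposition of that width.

Treewidth 1.
One optimal decomposition is:
Bags: B1 = {4, 7}  B2 = {2, 4}  B3 = {1, 2}  B4 = {0, 1}  B5 = {0, 8}  B6 = {6, 8}  B7 = {6, 9}  B8 = {3, 9}  B9 = {3, 5}
Tree: B1–B2, B2–B3, B3–B4, B4–B5, B5–B6, B6–B7, B7–B8, B8–B9

The largest bag has 2 vertices, giving width 1; this decomposition certifies tw(G) ≤ 1. Any graph with an edge has treewidth ≥ 1, and G has the edge 7–4. Combining the bounds, tw(G) = 1.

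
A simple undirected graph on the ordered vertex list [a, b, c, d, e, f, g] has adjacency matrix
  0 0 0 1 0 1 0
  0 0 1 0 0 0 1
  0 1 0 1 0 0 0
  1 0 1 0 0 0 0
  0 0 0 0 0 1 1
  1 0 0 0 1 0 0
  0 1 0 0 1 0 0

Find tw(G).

A width-2 tree decomposition is:
Bags: B1 = {a, c, d}  B2 = {a, c, f}  B3 = {c, e, f}  B4 = {c, e, g}  B5 = {b, c, g}
Tree: B1–B2, B2–B3, B3–B4, B4–B5
Each bag holds 3 vertices, so the decomposition has width 2, which upper-bounds the treewidth. For the lower bound, G contains the cycle c–d–a–f–e–g–b–c, so G is not a forest; only forests have treewidth ≤ 1, hence tw(G) ≥ 2. The upper and lower bounds meet at 2, so that is the treewidth.

2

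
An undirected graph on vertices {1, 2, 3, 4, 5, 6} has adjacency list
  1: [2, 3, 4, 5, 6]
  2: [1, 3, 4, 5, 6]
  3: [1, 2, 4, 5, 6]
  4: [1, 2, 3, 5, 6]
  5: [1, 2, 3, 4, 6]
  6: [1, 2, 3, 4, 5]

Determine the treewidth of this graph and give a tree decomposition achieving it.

A single bag containing all 6 vertices is trivially a valid decomposition of width 5. On the other hand G contains the 6-clique {1, 2, 3, 4, 5, 6}. A clique must lie in a single bag of any decomposition, so no decomposition can have width below 5. Combining the bounds, tw(G) = 5.

Treewidth 5.
Bags: B1 = {1, 2, 3, 4, 5, 6}
Tree: (single bag)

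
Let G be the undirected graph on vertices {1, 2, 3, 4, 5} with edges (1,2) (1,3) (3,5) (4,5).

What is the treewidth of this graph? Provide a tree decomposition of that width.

Treewidth 1.
One such decomposition:
Bags: B1 = {4, 5}  B2 = {3, 5}  B3 = {1, 3}  B4 = {1, 2}
Tree: B1–B2, B2–B3, B3–B4

Every bag has size at most 2, so the width is 2 − 1 = 1 and tw(G) ≤ 1. G has an edge, so its treewidth is at least 1. Hence tw(G) = 1 exactly.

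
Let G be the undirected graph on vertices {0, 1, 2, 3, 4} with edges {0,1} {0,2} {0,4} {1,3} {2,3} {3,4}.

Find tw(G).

2

A width-2 tree decomposition is:
Bags: B1 = {0, 3, 4}  B2 = {0, 2, 3}  B3 = {0, 1, 3}
Tree: B1–B2, B2–B3
Each bag holds 3 vertices, so the decomposition has width 2, which upper-bounds the treewidth. The edges 3–4–0–2–3 form a cycle, so G is not a tree and its treewidth is at least 2. Therefore the treewidth is 2.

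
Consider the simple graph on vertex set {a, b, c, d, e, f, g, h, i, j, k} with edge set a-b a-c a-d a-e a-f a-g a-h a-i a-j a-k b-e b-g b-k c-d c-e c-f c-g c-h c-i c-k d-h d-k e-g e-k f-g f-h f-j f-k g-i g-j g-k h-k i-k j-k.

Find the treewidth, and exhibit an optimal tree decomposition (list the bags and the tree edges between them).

Treewidth 4.
Bags: B1 = {a, c, f, g, k}  B2 = {a, c, f, h, k}  B3 = {a, f, g, j, k}  B4 = {a, c, e, g, k}  B5 = {a, c, g, i, k}  B6 = {a, b, e, g, k}  B7 = {a, c, d, h, k}
Tree: B1–B2, B1–B3, B1–B4, B4–B5, B4–B6, B2–B7

Every bag has size at most 5, so the width is 5 − 1 = 4 and tw(G) ≤ 4. Conversely, {a, c, d, h, k} is a clique of size 5, and the vertices of any clique must share a bag in every tree decomposition; so some bag has ≥ 5 vertices and tw(G) ≥ 4. The upper and lower bounds meet at 4, so that is the treewidth.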